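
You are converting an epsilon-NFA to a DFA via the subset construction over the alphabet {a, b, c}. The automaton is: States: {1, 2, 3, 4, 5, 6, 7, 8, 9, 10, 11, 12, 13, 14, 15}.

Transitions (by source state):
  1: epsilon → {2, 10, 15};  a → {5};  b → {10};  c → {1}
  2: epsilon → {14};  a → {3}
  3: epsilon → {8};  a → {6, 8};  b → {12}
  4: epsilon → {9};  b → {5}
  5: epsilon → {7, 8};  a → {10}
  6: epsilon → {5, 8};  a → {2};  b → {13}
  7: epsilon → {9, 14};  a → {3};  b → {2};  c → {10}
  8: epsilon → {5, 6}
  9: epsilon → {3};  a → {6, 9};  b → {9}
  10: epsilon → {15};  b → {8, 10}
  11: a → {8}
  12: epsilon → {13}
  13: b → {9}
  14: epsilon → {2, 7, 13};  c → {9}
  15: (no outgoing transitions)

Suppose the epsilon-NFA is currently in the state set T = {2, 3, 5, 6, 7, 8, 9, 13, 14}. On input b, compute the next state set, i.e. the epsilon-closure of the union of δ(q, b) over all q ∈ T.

3 on b → {12}.
6 on b → {13}.
7 on b → {2}.
9 on b → {9}.
13 on b → {9}.
No b-transition from 2, 5, 8, 14.
Union after reading b: {2, 9, 12, 13}.
Now take the epsilon-closure:
From 2 via epsilon: add 14.
From 9 via epsilon: add 3.
From 3 via epsilon: add 8.
From 14 via epsilon: add 7.
From 8 via epsilon: add 5, 6.
No new states can be added; the closed set is {2, 3, 5, 6, 7, 8, 9, 12, 13, 14}.

{2, 3, 5, 6, 7, 8, 9, 12, 13, 14}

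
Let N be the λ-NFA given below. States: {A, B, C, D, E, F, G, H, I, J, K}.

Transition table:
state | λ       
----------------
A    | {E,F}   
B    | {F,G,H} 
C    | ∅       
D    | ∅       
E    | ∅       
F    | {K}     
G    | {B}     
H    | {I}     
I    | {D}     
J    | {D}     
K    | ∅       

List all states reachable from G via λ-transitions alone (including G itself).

Start with {G}.
From G via λ: add B.
From B via λ: add F, H.
From F via λ: add K.
From H via λ: add I.
From I via λ: add D.
No new states can be added; the closed set is {B, D, F, G, H, I, K}.

{B, D, F, G, H, I, K}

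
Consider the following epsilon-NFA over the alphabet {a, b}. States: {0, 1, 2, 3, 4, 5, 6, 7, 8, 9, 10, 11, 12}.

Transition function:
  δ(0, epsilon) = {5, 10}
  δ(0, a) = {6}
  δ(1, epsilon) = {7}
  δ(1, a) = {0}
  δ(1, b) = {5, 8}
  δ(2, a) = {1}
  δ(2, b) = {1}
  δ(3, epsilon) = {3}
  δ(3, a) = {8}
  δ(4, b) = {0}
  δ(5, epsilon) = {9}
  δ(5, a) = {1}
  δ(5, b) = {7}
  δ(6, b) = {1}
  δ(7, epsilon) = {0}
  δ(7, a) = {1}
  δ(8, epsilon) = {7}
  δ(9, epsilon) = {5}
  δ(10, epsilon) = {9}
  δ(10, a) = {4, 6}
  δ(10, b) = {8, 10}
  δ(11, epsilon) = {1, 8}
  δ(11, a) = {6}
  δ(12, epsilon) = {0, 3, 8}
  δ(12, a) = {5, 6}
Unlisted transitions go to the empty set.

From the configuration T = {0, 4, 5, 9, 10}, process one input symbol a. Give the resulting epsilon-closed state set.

0 on a → {6}.
5 on a → {1}.
10 on a → {4, 6}.
No a-transition from 4, 9.
Union after reading a: {1, 4, 6}.
Now take the epsilon-closure:
From 1 via epsilon: add 7.
From 7 via epsilon: add 0.
From 0 via epsilon: add 5, 10.
From 5 via epsilon: add 9.
No new states can be added; the closed set is {0, 1, 4, 5, 6, 7, 9, 10}.

{0, 1, 4, 5, 6, 7, 9, 10}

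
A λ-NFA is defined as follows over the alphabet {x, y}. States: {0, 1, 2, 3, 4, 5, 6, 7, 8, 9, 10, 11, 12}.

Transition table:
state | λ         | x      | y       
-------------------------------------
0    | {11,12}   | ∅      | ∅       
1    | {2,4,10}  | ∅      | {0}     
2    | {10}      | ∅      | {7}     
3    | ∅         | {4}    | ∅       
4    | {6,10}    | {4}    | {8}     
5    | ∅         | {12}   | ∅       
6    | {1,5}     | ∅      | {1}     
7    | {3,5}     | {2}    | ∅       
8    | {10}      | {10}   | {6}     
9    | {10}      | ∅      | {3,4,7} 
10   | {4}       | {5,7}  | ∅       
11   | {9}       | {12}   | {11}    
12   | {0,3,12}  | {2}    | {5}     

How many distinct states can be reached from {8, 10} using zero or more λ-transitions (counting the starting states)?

Start with {8, 10}.
From 10 via λ: add 4.
From 4 via λ: add 6.
From 6 via λ: add 1, 5.
From 1 via λ: add 2.
λ-closure = {1, 2, 4, 5, 6, 8, 10}, which has 7 states.

7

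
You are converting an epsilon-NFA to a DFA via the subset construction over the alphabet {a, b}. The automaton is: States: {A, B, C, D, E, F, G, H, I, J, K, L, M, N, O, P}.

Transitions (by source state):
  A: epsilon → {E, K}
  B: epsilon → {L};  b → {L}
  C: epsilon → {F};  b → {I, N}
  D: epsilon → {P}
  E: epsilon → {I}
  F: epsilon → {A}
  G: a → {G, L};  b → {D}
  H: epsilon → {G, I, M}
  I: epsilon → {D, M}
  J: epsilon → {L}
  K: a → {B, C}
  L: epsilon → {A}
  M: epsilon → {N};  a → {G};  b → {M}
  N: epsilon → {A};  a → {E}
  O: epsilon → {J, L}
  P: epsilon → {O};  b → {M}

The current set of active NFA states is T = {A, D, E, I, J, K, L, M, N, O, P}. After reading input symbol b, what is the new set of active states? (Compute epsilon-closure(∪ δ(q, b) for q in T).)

{A, D, E, I, J, K, L, M, N, O, P}

M on b → {M}.
P on b → {M}.
No b-transition from A, D, E, I, J, K, L, N, O.
Union after reading b: {M}.
Now take the epsilon-closure:
From M via epsilon: add N.
From N via epsilon: add A.
From A via epsilon: add E, K.
From E via epsilon: add I.
From I via epsilon: add D.
From D via epsilon: add P.
From P via epsilon: add O.
From O via epsilon: add J, L.
No new states can be added; the closed set is {A, D, E, I, J, K, L, M, N, O, P}.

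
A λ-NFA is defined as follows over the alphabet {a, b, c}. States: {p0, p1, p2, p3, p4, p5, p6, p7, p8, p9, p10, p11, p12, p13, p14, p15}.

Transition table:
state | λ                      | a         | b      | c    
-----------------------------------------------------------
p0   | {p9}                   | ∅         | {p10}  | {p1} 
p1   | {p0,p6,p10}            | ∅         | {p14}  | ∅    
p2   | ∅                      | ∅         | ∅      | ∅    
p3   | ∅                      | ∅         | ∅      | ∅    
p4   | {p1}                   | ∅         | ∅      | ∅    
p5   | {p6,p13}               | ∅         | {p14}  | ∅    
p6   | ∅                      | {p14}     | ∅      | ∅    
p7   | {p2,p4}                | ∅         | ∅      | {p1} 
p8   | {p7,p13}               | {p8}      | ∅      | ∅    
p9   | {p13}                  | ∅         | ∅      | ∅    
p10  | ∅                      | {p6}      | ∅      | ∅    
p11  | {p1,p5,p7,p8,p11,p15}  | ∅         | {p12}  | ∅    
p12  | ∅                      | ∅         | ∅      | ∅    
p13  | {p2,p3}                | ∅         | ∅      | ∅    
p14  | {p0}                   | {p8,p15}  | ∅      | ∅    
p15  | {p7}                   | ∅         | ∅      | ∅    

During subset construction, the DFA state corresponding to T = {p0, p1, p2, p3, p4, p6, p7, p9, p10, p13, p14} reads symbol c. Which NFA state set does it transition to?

{p0, p1, p2, p3, p6, p9, p10, p13}

p0 on c → {p1}.
p7 on c → {p1}.
No c-transition from p1, p2, p3, p4, p6, p9, p10, p13, p14.
Union after reading c: {p1}.
Now take the λ-closure:
From p1 via λ: add p0, p6, p10.
From p0 via λ: add p9.
From p9 via λ: add p13.
From p13 via λ: add p2, p3.
No new states can be added; the closed set is {p0, p1, p2, p3, p6, p9, p10, p13}.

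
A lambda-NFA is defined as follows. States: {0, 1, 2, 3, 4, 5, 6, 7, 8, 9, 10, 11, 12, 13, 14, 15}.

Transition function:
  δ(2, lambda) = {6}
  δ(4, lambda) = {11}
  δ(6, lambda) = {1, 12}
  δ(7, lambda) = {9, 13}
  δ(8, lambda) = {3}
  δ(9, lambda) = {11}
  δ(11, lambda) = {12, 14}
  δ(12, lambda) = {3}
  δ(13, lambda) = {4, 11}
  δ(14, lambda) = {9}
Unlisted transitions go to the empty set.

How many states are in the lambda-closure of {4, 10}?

7

Start with {4, 10}.
From 4 via lambda: add 11.
From 11 via lambda: add 12, 14.
From 12 via lambda: add 3.
From 14 via lambda: add 9.
lambda-closure = {3, 4, 9, 10, 11, 12, 14}, which has 7 states.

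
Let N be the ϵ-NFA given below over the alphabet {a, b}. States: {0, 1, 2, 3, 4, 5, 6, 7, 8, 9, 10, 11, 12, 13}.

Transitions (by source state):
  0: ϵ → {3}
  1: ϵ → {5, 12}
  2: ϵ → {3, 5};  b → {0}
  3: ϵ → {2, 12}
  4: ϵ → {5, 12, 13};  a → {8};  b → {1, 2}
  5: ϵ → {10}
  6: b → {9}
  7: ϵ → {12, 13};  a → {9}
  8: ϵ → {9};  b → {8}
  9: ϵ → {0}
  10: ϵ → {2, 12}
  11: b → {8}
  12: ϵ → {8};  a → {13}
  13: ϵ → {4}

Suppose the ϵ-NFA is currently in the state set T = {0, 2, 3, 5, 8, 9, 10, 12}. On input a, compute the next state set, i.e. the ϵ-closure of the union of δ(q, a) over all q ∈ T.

{0, 2, 3, 4, 5, 8, 9, 10, 12, 13}

12 on a → {13}.
No a-transition from 0, 2, 3, 5, 8, 9, 10.
Union after reading a: {13}.
Now take the ϵ-closure:
From 13 via ϵ: add 4.
From 4 via ϵ: add 5, 12.
From 5 via ϵ: add 10.
From 12 via ϵ: add 8.
From 8 via ϵ: add 9.
From 10 via ϵ: add 2.
From 2 via ϵ: add 3.
From 9 via ϵ: add 0.
No new states can be added; the closed set is {0, 2, 3, 4, 5, 8, 9, 10, 12, 13}.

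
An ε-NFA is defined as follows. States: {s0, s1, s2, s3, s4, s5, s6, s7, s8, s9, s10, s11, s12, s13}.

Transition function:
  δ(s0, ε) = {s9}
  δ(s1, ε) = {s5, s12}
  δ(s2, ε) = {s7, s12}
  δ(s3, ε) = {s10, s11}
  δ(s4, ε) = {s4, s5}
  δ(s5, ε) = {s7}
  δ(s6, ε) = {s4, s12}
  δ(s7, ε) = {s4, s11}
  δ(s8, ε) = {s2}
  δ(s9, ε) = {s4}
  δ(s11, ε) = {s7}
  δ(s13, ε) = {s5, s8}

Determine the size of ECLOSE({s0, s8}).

9

Start with {s0, s8}.
From s0 via ε: add s9.
From s8 via ε: add s2.
From s2 via ε: add s7, s12.
From s9 via ε: add s4.
From s4 via ε: add s5.
From s7 via ε: add s11.
ε-closure = {s0, s2, s4, s5, s7, s8, s9, s11, s12}, which has 9 states.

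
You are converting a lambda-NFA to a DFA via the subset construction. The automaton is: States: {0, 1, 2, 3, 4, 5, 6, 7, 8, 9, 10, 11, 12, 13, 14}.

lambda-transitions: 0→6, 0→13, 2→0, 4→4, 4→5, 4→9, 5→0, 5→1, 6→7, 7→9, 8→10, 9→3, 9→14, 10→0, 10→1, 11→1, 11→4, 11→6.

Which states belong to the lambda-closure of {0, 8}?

Start with {0, 8}.
From 0 via lambda: add 6, 13.
From 8 via lambda: add 10.
From 6 via lambda: add 7.
From 10 via lambda: add 1.
From 7 via lambda: add 9.
From 9 via lambda: add 3, 14.
No new states can be added; the closed set is {0, 1, 3, 6, 7, 8, 9, 10, 13, 14}.

{0, 1, 3, 6, 7, 8, 9, 10, 13, 14}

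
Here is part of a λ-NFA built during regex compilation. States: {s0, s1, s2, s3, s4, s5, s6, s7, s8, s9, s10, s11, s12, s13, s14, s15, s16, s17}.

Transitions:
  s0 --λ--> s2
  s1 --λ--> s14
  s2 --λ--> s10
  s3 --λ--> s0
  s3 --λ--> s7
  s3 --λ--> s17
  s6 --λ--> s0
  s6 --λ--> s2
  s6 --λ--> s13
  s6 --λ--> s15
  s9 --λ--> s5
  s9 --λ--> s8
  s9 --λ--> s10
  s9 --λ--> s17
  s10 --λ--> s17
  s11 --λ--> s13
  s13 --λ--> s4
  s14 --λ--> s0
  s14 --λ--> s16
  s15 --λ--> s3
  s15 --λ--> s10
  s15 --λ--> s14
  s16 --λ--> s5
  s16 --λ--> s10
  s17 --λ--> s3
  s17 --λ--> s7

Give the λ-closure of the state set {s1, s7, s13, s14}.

Start with {s1, s7, s13, s14}.
From s13 via λ: add s4.
From s14 via λ: add s0, s16.
From s0 via λ: add s2.
From s16 via λ: add s5, s10.
From s10 via λ: add s17.
From s17 via λ: add s3.
No new states can be added; the closed set is {s0, s1, s2, s3, s4, s5, s7, s10, s13, s14, s16, s17}.

{s0, s1, s2, s3, s4, s5, s7, s10, s13, s14, s16, s17}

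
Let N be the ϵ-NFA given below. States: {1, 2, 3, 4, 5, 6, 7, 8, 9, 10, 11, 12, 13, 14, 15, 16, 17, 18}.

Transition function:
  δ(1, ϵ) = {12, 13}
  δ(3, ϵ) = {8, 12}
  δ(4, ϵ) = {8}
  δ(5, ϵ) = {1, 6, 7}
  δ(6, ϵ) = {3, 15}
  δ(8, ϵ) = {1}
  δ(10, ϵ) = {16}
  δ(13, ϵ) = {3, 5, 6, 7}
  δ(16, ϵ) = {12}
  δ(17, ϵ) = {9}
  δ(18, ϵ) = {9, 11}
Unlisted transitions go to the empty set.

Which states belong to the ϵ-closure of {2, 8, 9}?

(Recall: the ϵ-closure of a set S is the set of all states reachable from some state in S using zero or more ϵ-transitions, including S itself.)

{1, 2, 3, 5, 6, 7, 8, 9, 12, 13, 15}

Start with {2, 8, 9}.
From 8 via ϵ: add 1.
From 1 via ϵ: add 12, 13.
From 13 via ϵ: add 3, 5, 6, 7.
From 6 via ϵ: add 15.
No new states can be added; the closed set is {1, 2, 3, 5, 6, 7, 8, 9, 12, 13, 15}.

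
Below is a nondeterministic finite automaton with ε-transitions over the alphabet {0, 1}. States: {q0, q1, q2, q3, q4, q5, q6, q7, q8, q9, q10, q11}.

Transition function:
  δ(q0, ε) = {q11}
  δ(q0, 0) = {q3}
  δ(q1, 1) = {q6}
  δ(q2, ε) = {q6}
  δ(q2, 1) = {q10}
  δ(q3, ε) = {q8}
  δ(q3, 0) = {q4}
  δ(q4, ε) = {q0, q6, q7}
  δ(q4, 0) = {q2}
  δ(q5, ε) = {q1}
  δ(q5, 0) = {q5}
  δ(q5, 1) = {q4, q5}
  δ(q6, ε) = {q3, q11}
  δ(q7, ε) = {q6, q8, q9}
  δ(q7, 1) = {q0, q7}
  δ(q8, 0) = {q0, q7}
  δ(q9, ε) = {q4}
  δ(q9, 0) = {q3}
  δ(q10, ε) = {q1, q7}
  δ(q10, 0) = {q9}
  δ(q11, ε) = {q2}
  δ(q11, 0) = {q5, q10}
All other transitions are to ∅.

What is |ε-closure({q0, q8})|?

6

Start with {q0, q8}.
From q0 via ε: add q11.
From q11 via ε: add q2.
From q2 via ε: add q6.
From q6 via ε: add q3.
ε-closure = {q0, q2, q3, q6, q8, q11}, which has 6 states.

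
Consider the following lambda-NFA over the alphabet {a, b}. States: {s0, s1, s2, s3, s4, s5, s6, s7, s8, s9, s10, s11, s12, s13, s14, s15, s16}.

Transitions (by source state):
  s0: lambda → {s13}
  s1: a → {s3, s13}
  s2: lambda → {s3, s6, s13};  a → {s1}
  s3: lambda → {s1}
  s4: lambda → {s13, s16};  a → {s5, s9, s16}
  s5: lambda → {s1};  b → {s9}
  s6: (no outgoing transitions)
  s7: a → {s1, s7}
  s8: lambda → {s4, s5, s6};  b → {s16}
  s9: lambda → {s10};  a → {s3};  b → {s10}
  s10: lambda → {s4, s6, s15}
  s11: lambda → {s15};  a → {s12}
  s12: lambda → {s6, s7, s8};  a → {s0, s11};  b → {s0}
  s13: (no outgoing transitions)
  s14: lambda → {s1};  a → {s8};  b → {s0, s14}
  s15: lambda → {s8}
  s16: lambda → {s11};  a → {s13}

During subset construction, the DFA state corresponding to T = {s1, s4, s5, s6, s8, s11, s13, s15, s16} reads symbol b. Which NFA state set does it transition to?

{s1, s4, s5, s6, s8, s9, s10, s11, s13, s15, s16}

s5 on b → {s9}.
s8 on b → {s16}.
No b-transition from s1, s4, s6, s11, s13, s15, s16.
Union after reading b: {s9, s16}.
Now take the lambda-closure:
From s9 via lambda: add s10.
From s16 via lambda: add s11.
From s10 via lambda: add s4, s6, s15.
From s4 via lambda: add s13.
From s15 via lambda: add s8.
From s8 via lambda: add s5.
From s5 via lambda: add s1.
No new states can be added; the closed set is {s1, s4, s5, s6, s8, s9, s10, s11, s13, s15, s16}.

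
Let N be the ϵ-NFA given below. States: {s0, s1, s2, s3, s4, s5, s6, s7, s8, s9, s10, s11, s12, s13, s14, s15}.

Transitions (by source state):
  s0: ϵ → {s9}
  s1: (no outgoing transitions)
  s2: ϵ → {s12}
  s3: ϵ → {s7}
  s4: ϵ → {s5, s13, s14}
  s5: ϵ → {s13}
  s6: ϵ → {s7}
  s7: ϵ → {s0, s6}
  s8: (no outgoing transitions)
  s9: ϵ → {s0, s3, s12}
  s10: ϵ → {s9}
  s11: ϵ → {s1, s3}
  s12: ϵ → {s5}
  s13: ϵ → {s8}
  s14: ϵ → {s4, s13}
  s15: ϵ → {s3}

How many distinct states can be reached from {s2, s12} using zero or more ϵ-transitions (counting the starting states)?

5

Start with {s2, s12}.
From s12 via ϵ: add s5.
From s5 via ϵ: add s13.
From s13 via ϵ: add s8.
ϵ-closure = {s2, s5, s8, s12, s13}, which has 5 states.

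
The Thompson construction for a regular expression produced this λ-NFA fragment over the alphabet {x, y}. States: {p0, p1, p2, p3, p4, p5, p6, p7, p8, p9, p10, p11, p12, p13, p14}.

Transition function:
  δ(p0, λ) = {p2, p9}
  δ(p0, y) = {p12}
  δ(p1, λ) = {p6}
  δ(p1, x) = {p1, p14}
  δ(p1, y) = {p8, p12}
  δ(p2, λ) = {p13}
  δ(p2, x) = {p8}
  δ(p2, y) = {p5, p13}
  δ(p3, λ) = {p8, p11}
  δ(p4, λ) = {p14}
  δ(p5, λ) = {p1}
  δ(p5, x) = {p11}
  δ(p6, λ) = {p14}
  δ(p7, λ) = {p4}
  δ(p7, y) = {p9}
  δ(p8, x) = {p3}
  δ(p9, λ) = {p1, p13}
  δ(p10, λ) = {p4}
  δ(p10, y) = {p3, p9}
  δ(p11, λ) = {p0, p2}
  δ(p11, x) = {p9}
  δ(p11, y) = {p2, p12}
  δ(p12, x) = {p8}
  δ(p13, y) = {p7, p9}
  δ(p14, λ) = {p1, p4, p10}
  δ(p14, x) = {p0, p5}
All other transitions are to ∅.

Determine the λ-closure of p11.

Start with {p11}.
From p11 via λ: add p0, p2.
From p0 via λ: add p9.
From p2 via λ: add p13.
From p9 via λ: add p1.
From p1 via λ: add p6.
From p6 via λ: add p14.
From p14 via λ: add p4, p10.
No new states can be added; the closed set is {p0, p1, p2, p4, p6, p9, p10, p11, p13, p14}.

{p0, p1, p2, p4, p6, p9, p10, p11, p13, p14}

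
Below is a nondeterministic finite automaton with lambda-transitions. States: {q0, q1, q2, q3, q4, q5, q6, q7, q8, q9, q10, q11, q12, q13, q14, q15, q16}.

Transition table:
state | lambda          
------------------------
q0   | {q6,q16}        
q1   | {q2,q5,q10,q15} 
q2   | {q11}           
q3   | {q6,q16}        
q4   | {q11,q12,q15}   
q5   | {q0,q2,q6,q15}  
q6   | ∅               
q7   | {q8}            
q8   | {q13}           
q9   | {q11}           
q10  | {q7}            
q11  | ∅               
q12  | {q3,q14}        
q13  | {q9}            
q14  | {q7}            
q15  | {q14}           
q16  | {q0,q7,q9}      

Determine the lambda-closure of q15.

{q7, q8, q9, q11, q13, q14, q15}

Start with {q15}.
From q15 via lambda: add q14.
From q14 via lambda: add q7.
From q7 via lambda: add q8.
From q8 via lambda: add q13.
From q13 via lambda: add q9.
From q9 via lambda: add q11.
No new states can be added; the closed set is {q7, q8, q9, q11, q13, q14, q15}.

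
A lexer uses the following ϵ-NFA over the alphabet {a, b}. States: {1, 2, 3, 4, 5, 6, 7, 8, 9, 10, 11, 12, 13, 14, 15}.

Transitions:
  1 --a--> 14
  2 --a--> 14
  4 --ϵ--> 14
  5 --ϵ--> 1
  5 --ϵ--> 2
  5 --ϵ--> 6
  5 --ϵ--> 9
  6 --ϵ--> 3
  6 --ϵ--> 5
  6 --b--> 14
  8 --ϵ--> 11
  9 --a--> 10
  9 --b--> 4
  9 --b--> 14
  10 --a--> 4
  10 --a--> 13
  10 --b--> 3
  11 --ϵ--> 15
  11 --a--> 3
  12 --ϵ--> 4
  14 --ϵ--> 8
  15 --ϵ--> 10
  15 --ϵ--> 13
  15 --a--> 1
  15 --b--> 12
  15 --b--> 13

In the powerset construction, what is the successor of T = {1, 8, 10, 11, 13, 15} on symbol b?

{3, 4, 8, 10, 11, 12, 13, 14, 15}

10 on b → {3}.
15 on b → {12, 13}.
No b-transition from 1, 8, 11, 13.
Union after reading b: {3, 12, 13}.
Now take the ϵ-closure:
From 12 via ϵ: add 4.
From 4 via ϵ: add 14.
From 14 via ϵ: add 8.
From 8 via ϵ: add 11.
From 11 via ϵ: add 15.
From 15 via ϵ: add 10.
No new states can be added; the closed set is {3, 4, 8, 10, 11, 12, 13, 14, 15}.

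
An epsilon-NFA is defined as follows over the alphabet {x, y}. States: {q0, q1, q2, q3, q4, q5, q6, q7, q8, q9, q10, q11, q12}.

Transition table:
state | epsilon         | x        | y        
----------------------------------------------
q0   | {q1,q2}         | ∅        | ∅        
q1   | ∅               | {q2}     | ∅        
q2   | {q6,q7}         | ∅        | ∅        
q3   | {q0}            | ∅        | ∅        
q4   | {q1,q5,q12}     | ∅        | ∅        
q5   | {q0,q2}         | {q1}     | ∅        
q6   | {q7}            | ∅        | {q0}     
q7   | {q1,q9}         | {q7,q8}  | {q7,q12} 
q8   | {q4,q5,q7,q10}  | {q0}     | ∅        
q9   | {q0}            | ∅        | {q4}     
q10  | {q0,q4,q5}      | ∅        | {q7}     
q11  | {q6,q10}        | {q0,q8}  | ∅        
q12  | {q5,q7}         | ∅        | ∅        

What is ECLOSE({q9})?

{q0, q1, q2, q6, q7, q9}

Start with {q9}.
From q9 via epsilon: add q0.
From q0 via epsilon: add q1, q2.
From q2 via epsilon: add q6, q7.
No new states can be added; the closed set is {q0, q1, q2, q6, q7, q9}.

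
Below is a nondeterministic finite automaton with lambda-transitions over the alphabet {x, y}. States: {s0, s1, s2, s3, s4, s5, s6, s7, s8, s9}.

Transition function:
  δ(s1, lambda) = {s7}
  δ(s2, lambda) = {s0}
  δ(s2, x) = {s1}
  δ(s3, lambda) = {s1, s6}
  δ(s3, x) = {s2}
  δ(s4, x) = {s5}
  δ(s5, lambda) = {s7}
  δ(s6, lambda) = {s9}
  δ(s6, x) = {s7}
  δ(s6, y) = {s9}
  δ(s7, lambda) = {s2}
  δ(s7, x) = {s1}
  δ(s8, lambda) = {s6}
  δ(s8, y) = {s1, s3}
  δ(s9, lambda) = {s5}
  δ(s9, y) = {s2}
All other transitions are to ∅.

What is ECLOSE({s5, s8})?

{s0, s2, s5, s6, s7, s8, s9}

Start with {s5, s8}.
From s5 via lambda: add s7.
From s8 via lambda: add s6.
From s6 via lambda: add s9.
From s7 via lambda: add s2.
From s2 via lambda: add s0.
No new states can be added; the closed set is {s0, s2, s5, s6, s7, s8, s9}.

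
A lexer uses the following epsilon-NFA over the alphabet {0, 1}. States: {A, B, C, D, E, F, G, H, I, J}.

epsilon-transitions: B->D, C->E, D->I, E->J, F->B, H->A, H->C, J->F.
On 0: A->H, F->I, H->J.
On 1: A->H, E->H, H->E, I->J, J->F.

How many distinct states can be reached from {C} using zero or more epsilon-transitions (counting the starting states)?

7

Start with {C}.
From C via epsilon: add E.
From E via epsilon: add J.
From J via epsilon: add F.
From F via epsilon: add B.
From B via epsilon: add D.
From D via epsilon: add I.
epsilon-closure = {B, C, D, E, F, I, J}, which has 7 states.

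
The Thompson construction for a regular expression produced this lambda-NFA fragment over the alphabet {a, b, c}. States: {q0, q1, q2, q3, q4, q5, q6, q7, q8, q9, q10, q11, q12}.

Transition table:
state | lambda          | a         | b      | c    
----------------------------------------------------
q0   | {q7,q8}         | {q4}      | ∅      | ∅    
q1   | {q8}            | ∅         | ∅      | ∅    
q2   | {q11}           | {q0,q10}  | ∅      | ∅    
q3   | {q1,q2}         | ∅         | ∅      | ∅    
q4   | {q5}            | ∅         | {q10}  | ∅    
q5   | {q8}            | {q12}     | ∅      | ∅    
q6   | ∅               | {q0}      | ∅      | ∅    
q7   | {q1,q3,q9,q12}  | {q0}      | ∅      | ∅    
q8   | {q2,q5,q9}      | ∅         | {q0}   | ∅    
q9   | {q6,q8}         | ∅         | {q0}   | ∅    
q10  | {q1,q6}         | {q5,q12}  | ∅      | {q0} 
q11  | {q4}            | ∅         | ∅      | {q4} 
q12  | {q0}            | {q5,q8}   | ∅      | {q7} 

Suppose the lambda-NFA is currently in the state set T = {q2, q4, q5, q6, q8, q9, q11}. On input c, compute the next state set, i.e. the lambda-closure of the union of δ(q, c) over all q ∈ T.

{q2, q4, q5, q6, q8, q9, q11}

q11 on c → {q4}.
No c-transition from q2, q4, q5, q6, q8, q9.
Union after reading c: {q4}.
Now take the lambda-closure:
From q4 via lambda: add q5.
From q5 via lambda: add q8.
From q8 via lambda: add q2, q9.
From q2 via lambda: add q11.
From q9 via lambda: add q6.
No new states can be added; the closed set is {q2, q4, q5, q6, q8, q9, q11}.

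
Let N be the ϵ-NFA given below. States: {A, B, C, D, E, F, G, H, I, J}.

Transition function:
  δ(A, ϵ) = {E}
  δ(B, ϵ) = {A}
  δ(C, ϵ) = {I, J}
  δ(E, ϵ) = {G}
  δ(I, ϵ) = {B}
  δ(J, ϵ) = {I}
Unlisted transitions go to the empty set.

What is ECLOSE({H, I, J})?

Start with {H, I, J}.
From I via ϵ: add B.
From B via ϵ: add A.
From A via ϵ: add E.
From E via ϵ: add G.
No new states can be added; the closed set is {A, B, E, G, H, I, J}.

{A, B, E, G, H, I, J}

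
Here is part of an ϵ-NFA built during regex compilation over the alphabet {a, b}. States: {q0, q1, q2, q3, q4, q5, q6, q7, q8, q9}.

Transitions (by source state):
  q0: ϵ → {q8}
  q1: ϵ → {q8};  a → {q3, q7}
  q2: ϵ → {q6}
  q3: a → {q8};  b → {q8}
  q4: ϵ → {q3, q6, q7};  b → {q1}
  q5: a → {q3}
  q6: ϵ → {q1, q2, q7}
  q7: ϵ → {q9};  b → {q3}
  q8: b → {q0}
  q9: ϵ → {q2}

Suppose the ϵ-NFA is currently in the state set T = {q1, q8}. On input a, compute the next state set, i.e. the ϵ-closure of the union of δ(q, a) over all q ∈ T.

{q1, q2, q3, q6, q7, q8, q9}

q1 on a → {q3, q7}.
No a-transition from q8.
Union after reading a: {q3, q7}.
Now take the ϵ-closure:
From q7 via ϵ: add q9.
From q9 via ϵ: add q2.
From q2 via ϵ: add q6.
From q6 via ϵ: add q1.
From q1 via ϵ: add q8.
No new states can be added; the closed set is {q1, q2, q3, q6, q7, q8, q9}.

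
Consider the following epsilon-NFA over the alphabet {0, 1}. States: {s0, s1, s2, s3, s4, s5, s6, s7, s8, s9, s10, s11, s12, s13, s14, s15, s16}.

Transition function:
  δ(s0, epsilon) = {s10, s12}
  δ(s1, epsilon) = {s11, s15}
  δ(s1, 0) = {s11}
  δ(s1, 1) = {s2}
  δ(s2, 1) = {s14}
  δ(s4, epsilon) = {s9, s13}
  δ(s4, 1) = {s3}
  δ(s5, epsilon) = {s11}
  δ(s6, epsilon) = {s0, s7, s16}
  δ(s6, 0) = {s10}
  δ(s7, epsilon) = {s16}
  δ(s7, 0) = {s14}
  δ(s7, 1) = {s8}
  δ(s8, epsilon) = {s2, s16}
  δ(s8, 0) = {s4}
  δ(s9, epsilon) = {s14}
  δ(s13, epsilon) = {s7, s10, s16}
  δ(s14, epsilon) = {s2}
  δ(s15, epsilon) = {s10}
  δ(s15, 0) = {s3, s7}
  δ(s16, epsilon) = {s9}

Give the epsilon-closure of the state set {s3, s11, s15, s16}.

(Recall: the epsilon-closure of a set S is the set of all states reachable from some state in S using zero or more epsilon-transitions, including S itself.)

Start with {s3, s11, s15, s16}.
From s15 via epsilon: add s10.
From s16 via epsilon: add s9.
From s9 via epsilon: add s14.
From s14 via epsilon: add s2.
No new states can be added; the closed set is {s2, s3, s9, s10, s11, s14, s15, s16}.

{s2, s3, s9, s10, s11, s14, s15, s16}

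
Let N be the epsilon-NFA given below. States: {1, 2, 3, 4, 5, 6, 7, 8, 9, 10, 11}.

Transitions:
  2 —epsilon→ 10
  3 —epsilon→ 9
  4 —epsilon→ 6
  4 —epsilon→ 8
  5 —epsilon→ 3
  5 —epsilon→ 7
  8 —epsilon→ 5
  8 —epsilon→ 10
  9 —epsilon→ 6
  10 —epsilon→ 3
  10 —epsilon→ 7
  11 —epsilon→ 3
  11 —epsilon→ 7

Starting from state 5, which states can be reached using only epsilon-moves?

Start with {5}.
From 5 via epsilon: add 3, 7.
From 3 via epsilon: add 9.
From 9 via epsilon: add 6.
No new states can be added; the closed set is {3, 5, 6, 7, 9}.

{3, 5, 6, 7, 9}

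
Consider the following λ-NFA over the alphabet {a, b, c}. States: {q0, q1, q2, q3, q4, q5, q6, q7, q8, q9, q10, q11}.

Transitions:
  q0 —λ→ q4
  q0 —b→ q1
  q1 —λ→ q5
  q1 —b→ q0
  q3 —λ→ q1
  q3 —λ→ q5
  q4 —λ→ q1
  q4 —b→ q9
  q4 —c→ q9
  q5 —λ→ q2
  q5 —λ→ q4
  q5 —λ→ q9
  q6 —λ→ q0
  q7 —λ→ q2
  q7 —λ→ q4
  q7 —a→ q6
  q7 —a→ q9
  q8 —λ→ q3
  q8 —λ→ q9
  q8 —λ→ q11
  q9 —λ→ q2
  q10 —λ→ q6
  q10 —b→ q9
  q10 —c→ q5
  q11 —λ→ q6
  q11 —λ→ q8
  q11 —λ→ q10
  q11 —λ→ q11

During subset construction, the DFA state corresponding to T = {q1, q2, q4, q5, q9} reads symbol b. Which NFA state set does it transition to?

q1 on b → {q0}.
q4 on b → {q9}.
No b-transition from q2, q5, q9.
Union after reading b: {q0, q9}.
Now take the λ-closure:
From q0 via λ: add q4.
From q9 via λ: add q2.
From q4 via λ: add q1.
From q1 via λ: add q5.
No new states can be added; the closed set is {q0, q1, q2, q4, q5, q9}.

{q0, q1, q2, q4, q5, q9}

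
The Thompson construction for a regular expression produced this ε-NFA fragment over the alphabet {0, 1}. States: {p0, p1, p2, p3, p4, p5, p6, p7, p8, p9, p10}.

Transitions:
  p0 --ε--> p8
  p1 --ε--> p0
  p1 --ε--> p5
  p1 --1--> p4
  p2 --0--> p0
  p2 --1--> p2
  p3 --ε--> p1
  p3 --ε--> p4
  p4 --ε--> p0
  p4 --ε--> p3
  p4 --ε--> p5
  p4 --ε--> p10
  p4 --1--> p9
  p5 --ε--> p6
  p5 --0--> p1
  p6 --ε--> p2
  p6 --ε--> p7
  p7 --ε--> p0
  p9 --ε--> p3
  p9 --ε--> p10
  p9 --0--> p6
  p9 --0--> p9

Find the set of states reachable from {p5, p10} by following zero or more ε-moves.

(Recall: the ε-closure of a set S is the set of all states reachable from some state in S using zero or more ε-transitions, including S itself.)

Start with {p5, p10}.
From p5 via ε: add p6.
From p6 via ε: add p2, p7.
From p7 via ε: add p0.
From p0 via ε: add p8.
No new states can be added; the closed set is {p0, p2, p5, p6, p7, p8, p10}.

{p0, p2, p5, p6, p7, p8, p10}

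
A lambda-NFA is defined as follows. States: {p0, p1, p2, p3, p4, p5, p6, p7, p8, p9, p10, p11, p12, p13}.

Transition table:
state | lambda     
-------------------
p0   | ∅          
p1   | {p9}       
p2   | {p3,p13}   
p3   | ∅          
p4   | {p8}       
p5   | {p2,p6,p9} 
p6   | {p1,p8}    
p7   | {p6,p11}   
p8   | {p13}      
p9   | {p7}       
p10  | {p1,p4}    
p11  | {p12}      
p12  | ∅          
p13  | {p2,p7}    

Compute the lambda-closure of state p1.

{p1, p2, p3, p6, p7, p8, p9, p11, p12, p13}

Start with {p1}.
From p1 via lambda: add p9.
From p9 via lambda: add p7.
From p7 via lambda: add p6, p11.
From p6 via lambda: add p8.
From p11 via lambda: add p12.
From p8 via lambda: add p13.
From p13 via lambda: add p2.
From p2 via lambda: add p3.
No new states can be added; the closed set is {p1, p2, p3, p6, p7, p8, p9, p11, p12, p13}.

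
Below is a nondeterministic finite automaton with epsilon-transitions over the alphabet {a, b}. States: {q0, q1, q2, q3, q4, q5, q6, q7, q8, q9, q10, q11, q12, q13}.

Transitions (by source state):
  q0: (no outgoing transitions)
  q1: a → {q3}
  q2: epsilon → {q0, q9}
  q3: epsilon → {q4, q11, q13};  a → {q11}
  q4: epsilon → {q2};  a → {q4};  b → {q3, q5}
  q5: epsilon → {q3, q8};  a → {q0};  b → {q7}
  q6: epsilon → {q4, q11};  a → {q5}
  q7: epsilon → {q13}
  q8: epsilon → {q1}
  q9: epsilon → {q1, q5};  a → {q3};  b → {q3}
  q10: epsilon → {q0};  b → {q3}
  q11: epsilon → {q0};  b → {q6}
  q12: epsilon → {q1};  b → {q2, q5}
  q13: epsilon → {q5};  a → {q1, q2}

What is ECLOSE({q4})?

{q0, q1, q2, q3, q4, q5, q8, q9, q11, q13}

Start with {q4}.
From q4 via epsilon: add q2.
From q2 via epsilon: add q0, q9.
From q9 via epsilon: add q1, q5.
From q5 via epsilon: add q3, q8.
From q3 via epsilon: add q11, q13.
No new states can be added; the closed set is {q0, q1, q2, q3, q4, q5, q8, q9, q11, q13}.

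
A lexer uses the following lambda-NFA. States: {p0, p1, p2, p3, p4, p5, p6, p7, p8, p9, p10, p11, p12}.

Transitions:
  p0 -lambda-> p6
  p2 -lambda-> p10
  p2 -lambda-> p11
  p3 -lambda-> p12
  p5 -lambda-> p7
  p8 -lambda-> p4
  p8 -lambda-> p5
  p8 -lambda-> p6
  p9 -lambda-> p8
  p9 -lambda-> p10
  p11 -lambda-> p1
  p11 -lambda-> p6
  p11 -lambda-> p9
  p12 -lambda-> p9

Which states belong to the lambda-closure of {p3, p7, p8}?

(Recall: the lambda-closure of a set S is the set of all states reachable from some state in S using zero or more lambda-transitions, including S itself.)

Start with {p3, p7, p8}.
From p3 via lambda: add p12.
From p8 via lambda: add p4, p5, p6.
From p12 via lambda: add p9.
From p9 via lambda: add p10.
No new states can be added; the closed set is {p3, p4, p5, p6, p7, p8, p9, p10, p12}.

{p3, p4, p5, p6, p7, p8, p9, p10, p12}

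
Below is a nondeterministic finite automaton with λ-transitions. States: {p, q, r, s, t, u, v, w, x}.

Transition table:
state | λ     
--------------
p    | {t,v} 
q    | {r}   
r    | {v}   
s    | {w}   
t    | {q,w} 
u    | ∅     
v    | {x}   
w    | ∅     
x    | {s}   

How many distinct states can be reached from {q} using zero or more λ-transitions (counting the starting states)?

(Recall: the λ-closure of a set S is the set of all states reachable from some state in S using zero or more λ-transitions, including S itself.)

6

Start with {q}.
From q via λ: add r.
From r via λ: add v.
From v via λ: add x.
From x via λ: add s.
From s via λ: add w.
λ-closure = {q, r, s, v, w, x}, which has 6 states.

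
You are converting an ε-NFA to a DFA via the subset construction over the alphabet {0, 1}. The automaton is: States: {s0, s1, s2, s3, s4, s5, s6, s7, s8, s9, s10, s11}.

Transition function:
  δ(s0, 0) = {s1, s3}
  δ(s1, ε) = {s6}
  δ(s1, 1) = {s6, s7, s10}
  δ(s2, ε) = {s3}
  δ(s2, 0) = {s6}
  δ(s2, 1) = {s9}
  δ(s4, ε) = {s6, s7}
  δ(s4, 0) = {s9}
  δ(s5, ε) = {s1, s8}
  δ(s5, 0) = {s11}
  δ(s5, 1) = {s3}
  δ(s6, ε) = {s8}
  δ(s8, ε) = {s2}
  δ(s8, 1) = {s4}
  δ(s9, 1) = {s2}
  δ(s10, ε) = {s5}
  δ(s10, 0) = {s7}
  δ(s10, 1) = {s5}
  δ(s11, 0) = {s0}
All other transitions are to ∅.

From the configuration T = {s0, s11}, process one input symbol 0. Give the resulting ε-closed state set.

s0 on 0 → {s1, s3}.
s11 on 0 → {s0}.
Union after reading 0: {s0, s1, s3}.
Now take the ε-closure:
From s1 via ε: add s6.
From s6 via ε: add s8.
From s8 via ε: add s2.
No new states can be added; the closed set is {s0, s1, s2, s3, s6, s8}.

{s0, s1, s2, s3, s6, s8}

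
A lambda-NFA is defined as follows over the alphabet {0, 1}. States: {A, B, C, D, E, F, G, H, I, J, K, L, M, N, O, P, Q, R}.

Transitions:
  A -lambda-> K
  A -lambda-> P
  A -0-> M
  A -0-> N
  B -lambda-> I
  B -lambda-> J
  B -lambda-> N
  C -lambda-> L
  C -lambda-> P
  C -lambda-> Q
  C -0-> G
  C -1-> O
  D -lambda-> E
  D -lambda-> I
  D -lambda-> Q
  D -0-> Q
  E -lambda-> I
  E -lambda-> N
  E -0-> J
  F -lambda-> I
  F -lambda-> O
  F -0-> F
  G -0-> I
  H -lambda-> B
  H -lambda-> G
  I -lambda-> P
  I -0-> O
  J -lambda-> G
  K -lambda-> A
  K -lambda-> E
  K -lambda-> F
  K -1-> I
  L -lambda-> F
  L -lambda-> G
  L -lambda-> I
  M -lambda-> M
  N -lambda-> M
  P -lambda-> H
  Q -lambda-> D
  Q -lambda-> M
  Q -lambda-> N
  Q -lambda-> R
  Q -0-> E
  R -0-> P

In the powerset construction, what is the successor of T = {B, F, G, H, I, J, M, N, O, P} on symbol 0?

{B, F, G, H, I, J, M, N, O, P}

F on 0 → {F}.
G on 0 → {I}.
I on 0 → {O}.
No 0-transition from B, H, J, M, N, O, P.
Union after reading 0: {F, I, O}.
Now take the lambda-closure:
From I via lambda: add P.
From P via lambda: add H.
From H via lambda: add B, G.
From B via lambda: add J, N.
From N via lambda: add M.
No new states can be added; the closed set is {B, F, G, H, I, J, M, N, O, P}.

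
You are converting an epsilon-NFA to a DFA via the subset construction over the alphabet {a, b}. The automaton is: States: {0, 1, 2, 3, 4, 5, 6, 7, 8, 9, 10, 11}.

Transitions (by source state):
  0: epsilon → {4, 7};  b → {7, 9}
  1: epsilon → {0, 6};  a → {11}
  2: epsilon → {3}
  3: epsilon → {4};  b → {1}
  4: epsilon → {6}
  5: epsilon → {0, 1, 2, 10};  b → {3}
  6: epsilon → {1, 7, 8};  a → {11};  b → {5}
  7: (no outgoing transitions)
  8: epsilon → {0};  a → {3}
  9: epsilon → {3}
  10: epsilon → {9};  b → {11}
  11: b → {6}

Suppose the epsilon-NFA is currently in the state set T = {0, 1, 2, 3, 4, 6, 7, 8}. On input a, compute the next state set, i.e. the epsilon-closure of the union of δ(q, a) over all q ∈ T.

1 on a → {11}.
6 on a → {11}.
8 on a → {3}.
No a-transition from 0, 2, 3, 4, 7.
Union after reading a: {3, 11}.
Now take the epsilon-closure:
From 3 via epsilon: add 4.
From 4 via epsilon: add 6.
From 6 via epsilon: add 1, 7, 8.
From 1 via epsilon: add 0.
No new states can be added; the closed set is {0, 1, 3, 4, 6, 7, 8, 11}.

{0, 1, 3, 4, 6, 7, 8, 11}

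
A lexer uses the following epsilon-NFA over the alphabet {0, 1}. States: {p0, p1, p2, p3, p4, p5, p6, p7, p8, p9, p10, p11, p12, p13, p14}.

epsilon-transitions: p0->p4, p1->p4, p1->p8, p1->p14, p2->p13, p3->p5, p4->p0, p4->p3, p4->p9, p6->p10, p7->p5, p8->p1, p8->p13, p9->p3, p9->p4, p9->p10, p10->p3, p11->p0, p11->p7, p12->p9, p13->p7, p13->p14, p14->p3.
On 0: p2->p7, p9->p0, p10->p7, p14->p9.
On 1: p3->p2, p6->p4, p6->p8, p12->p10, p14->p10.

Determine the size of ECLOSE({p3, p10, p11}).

8

Start with {p3, p10, p11}.
From p3 via epsilon: add p5.
From p11 via epsilon: add p0, p7.
From p0 via epsilon: add p4.
From p4 via epsilon: add p9.
epsilon-closure = {p0, p3, p4, p5, p7, p9, p10, p11}, which has 8 states.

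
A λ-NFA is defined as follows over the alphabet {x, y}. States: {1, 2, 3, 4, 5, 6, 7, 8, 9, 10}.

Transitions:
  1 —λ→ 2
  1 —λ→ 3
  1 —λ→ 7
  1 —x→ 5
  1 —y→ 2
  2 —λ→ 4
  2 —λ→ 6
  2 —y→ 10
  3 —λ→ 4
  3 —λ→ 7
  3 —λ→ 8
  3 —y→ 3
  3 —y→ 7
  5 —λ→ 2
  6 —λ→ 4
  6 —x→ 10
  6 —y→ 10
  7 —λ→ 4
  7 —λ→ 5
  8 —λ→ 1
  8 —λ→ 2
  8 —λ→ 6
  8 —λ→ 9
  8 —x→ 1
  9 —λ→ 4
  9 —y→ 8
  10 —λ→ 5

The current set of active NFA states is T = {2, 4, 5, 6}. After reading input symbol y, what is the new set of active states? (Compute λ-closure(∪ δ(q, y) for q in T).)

2 on y → {10}.
6 on y → {10}.
No y-transition from 4, 5.
Union after reading y: {10}.
Now take the λ-closure:
From 10 via λ: add 5.
From 5 via λ: add 2.
From 2 via λ: add 4, 6.
No new states can be added; the closed set is {2, 4, 5, 6, 10}.

{2, 4, 5, 6, 10}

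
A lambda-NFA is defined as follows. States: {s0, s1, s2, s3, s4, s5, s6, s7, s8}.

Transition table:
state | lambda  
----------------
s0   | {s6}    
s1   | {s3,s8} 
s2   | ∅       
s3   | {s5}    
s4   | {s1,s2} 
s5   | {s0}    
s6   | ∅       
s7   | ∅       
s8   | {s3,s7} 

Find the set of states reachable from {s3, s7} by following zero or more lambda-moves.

Start with {s3, s7}.
From s3 via lambda: add s5.
From s5 via lambda: add s0.
From s0 via lambda: add s6.
No new states can be added; the closed set is {s0, s3, s5, s6, s7}.

{s0, s3, s5, s6, s7}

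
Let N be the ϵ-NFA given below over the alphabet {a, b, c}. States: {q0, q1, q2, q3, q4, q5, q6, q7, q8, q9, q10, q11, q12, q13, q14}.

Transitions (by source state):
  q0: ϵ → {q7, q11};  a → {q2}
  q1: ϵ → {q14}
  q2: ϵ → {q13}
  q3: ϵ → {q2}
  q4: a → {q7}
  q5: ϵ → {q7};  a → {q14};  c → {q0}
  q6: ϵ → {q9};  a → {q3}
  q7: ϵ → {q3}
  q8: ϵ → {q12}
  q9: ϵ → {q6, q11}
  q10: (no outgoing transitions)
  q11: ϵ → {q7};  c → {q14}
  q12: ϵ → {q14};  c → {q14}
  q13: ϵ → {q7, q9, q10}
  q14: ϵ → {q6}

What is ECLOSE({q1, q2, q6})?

Start with {q1, q2, q6}.
From q1 via ϵ: add q14.
From q2 via ϵ: add q13.
From q6 via ϵ: add q9.
From q9 via ϵ: add q11.
From q13 via ϵ: add q7, q10.
From q7 via ϵ: add q3.
No new states can be added; the closed set is {q1, q2, q3, q6, q7, q9, q10, q11, q13, q14}.

{q1, q2, q3, q6, q7, q9, q10, q11, q13, q14}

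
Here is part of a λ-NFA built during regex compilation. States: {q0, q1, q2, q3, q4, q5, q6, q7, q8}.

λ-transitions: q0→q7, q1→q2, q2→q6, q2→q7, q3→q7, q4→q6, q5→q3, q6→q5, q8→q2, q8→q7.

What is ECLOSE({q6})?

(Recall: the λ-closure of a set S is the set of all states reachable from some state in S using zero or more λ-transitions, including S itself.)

{q3, q5, q6, q7}

Start with {q6}.
From q6 via λ: add q5.
From q5 via λ: add q3.
From q3 via λ: add q7.
No new states can be added; the closed set is {q3, q5, q6, q7}.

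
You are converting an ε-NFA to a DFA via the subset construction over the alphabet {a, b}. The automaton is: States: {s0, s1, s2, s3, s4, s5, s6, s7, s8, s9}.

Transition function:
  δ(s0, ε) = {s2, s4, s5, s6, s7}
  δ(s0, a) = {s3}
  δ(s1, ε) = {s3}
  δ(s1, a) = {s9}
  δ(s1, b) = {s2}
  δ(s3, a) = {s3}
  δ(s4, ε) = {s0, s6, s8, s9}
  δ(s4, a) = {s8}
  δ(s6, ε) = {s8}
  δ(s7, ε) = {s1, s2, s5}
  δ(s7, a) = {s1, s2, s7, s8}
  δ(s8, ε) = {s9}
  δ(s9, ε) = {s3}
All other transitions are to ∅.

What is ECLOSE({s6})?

{s3, s6, s8, s9}

Start with {s6}.
From s6 via ε: add s8.
From s8 via ε: add s9.
From s9 via ε: add s3.
No new states can be added; the closed set is {s3, s6, s8, s9}.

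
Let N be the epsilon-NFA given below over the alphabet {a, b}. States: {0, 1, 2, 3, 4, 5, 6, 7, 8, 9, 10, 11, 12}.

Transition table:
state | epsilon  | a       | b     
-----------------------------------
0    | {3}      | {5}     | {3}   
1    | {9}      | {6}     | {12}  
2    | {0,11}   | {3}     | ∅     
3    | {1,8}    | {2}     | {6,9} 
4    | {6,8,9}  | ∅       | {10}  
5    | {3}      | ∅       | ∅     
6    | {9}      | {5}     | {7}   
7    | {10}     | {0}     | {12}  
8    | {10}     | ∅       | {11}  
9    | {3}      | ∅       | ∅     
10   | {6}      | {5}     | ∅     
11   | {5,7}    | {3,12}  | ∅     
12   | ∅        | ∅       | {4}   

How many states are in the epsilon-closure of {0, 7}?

8

Start with {0, 7}.
From 0 via epsilon: add 3.
From 7 via epsilon: add 10.
From 3 via epsilon: add 1, 8.
From 10 via epsilon: add 6.
From 1 via epsilon: add 9.
epsilon-closure = {0, 1, 3, 6, 7, 8, 9, 10}, which has 8 states.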